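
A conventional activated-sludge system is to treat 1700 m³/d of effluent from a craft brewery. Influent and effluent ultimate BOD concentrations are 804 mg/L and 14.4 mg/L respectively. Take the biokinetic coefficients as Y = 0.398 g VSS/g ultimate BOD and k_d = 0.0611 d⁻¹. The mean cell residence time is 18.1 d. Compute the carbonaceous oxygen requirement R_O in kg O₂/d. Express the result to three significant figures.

Observed yield with endogenous decay: Y_obs = Y / (1 + k_d·θ_c) = 0.398 / (1 + 0.0611 × 18.1) = 0.398 / 2.106 = 0.1890 g VSS/g ultimate BOD.
ΔS = 804 − 14.4 = 789.6 mg/L, so the substrate removal rate is 1700 × 789.6/1000 = 1342 kg ultimate BOD/d.
P_X = Y_obs·Q·(S₀ − S) = 0.1890 × 1342 = 253.7 kg VSS/d.
Carbonaceous O₂ demand = substrate oxidised − cell-mass equivalent = 1342 − 1.42 × 253.7 = 982.1 kg O₂/d.

R_O ≈ 982 kg O₂/d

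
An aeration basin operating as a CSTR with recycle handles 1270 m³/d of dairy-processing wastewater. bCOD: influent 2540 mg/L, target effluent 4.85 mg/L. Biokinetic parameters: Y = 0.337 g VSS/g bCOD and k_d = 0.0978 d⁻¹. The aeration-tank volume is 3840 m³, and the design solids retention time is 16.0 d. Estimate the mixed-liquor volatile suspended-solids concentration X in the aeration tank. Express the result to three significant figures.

X ≈ 1760 mg/L

X = Y·Q·ΔS·θ_c / [V·(1 + k_d θ_c)] = 0.337 × 1270 × (2540 − 4.85) × 16.0 / [3840 × (1 + 0.0978 × 16.0)] = 1763 mg/L.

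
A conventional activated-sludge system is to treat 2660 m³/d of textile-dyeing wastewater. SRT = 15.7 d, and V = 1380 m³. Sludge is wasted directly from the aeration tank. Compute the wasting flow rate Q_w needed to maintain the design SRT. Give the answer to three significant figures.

With mixed-liquor wasting, θ_c = V/Q_w, so Q_w = V/θ_c = 1380/15.7 = 87.90 m³/d.

Q_w ≈ 87.9 m³/d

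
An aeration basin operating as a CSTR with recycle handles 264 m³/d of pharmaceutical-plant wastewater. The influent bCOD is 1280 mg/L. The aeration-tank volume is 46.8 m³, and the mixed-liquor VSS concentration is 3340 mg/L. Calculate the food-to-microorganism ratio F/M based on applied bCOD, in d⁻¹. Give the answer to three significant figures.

F/M ≈ 2.16 d⁻¹

F/M = Q·S₀ / (V·X) = 264 × 1280 / (46.80 × 3340) = 2.162 g bCOD·(g VSS·d)⁻¹.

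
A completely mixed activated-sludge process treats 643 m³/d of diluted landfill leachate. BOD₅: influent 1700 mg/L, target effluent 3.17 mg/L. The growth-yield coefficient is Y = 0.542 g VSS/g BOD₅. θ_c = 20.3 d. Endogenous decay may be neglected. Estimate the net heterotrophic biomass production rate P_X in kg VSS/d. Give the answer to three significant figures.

P_X ≈ 591 kg VSS/d

Since k_d ≈ 0, Y_obs = Y = 0.542 g VSS/g BOD₅.
Mass of BOD₅ removed per day: Q(S₀ − S) = 643 × 1697 g/m³ = 1091 kg/d.
So the net sludge growth is P_X = 0.5420 × 1091 = 591.4 kg VSS/d.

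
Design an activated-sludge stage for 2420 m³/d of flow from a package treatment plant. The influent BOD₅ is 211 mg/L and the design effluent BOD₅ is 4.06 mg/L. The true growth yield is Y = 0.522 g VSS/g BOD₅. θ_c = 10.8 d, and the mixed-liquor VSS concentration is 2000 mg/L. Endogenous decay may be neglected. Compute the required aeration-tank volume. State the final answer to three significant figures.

V ≈ 1410 m³

With k_d = 0 the design equation reduces to V = Y Q (S₀−S) θ_c / X = 0.522 × 2420 × (211 − 4.06) × 10.8 / 2000 = 1412 m³.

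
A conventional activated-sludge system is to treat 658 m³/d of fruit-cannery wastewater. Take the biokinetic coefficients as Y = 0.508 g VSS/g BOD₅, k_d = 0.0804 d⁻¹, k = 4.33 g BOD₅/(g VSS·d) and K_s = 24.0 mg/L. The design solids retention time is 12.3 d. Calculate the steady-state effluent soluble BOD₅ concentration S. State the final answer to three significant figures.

For a completely mixed reactor with recycle the Lawrence–McCarty relation gives S = K_s·(1 + k_d·θ_c) / [θ_c·(Y·k − k_d) − 1] = 24.0 × (1 + 0.0804 × 12.3) / [12.3 × (0.508 × 4.33 − 0.0804) − 1] = 47.73 / 25.07 = 1.904 mg/L.

S ≈ 1.90 mg/L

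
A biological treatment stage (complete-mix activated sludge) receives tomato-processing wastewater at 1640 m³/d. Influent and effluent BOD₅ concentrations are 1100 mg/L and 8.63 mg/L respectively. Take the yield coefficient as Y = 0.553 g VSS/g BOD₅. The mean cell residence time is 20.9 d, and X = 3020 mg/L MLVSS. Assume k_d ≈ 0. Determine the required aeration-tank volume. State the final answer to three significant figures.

V ≈ 6850 m³

Biomass mass balance (decay neglected): V·X = Y·Q·(S₀ − S)·θ_c, so V = 0.553 × 1640 × (1100 − 8.63) × 20.9 / 3020 = 6850 m³.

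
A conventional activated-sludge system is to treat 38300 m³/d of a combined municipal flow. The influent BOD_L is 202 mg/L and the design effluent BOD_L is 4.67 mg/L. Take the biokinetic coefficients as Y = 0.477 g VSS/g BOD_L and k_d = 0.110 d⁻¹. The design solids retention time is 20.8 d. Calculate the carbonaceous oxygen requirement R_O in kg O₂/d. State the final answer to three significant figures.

R_O ≈ 6000 kg O₂/d

Correct the yield for decay: Y_obs = Y/(1 + k_d θ_c) = 0.477 / (1 + 0.110 × 20.8) = 0.477 / 3.288 = 0.1451.
ΔS = 202 − 4.67 = 197.3 mg/L, so the substrate removal rate is 38300 × 197.3/1000 = 7558 kg BOD_L/d.
P_X = Y_obs·Q·(S₀ − S) = 0.1451 × 7558 = 1096 kg VSS/d.
Carbonaceous O₂ demand = substrate oxidised − cell-mass equivalent = 7558 − 1.42 × 1096 = 6001 kg O₂/d.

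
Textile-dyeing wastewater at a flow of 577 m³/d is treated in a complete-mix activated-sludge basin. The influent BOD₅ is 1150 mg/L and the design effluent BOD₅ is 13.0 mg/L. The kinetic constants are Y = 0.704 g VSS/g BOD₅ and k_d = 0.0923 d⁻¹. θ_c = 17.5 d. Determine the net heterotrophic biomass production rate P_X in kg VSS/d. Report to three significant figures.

P_X ≈ 177 kg VSS/d

The observed yield is Y_obs = Y/(1 + k_d·θ_c) = 0.704 / (1 + 0.0923 × 17.5) = 0.704 / 2.615 = 0.2692 g VSS per g BOD₅ removed.
Q·(S₀ − S) = 577 × (1150 − 13.0) × 10⁻³ = 656.0 kg/d removed.
Net biomass production P_X = Y_obs × Q·(S₀ − S) = 0.2692 × 656.0 = 176.6 kg VSS/d.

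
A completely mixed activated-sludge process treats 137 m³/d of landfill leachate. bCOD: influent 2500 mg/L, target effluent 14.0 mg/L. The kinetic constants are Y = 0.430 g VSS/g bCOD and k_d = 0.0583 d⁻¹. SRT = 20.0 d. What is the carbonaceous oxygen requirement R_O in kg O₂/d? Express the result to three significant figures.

Y_obs = Y / (1 + k_d θ_c) = 0.430 / (1 + 0.0583 × 20.0) = 0.430 / 2.166 = 0.1985.
Substrate removed = Q·(S₀ − S) = 137 m³/d × (2500 − 14.0) g/m³ = 3.41×10^5 g/d = 340.6 kg/d.
Biomass synthesised: P_X = Y_obs × 340.6 = 67.61 kg VSS/d.
R_O = Q·(S₀ − S) − 1.42·P_X = 340.6 − 1.42 × 67.61 = 244.6 kg O₂/d.

R_O ≈ 245 kg O₂/d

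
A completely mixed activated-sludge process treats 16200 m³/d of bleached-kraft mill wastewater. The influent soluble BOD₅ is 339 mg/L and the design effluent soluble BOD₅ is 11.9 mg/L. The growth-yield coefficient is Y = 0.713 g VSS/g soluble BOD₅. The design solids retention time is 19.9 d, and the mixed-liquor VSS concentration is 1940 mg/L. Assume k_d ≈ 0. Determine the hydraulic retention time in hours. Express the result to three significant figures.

τ ≈ 57.4 h

Biomass mass balance (decay neglected): V·X = Y·Q·(S₀ − S)·θ_c, so V = 0.713 × 16200 × (339 − 11.9) × 19.9 / 1940 = 38756 m³.
τ = V/Q = 38756/16200 = 2.392 d, or 57.42 h.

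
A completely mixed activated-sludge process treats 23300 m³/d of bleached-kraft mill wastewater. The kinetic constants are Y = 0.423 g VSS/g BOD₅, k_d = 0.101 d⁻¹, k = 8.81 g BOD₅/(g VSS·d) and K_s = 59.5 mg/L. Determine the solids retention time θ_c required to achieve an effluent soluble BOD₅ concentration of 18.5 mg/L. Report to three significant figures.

θ_c ≈ 1.28 d

Specific growth rate at S = 18.5 mg/L: μ = YkS/(K_s+S) = 0.423·8.81·18.5/(59.5+18.5) = 0.8839 d⁻¹.
1/θ_c = 0.8839 − 0.101 = 0.7829 d⁻¹, so θ_c = 1.277 d.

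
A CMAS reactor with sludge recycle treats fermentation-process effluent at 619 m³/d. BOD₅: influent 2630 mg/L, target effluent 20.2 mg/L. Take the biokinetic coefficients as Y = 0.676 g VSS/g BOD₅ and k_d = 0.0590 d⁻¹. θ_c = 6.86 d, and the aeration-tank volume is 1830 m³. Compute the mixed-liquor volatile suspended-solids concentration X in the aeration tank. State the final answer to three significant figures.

X ≈ 2910 mg/L

X = Y·Q·ΔS·θ_c / [V·(1 + k_d θ_c)] = 0.676 × 619 × (2630 − 20.2) × 6.86 / [1830 × (1 + 0.0590 × 6.86)] = 2914 mg/L.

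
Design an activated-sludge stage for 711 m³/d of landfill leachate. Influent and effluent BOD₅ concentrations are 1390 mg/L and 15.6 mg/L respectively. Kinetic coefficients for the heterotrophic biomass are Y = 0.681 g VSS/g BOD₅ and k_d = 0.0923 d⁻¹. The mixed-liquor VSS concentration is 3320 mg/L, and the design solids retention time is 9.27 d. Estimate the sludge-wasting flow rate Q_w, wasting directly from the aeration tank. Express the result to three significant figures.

Steady-state biomass mass balance: V·X·(1 + k_d·θ_c) = Y·Q·(S₀ − S)·θ_c, so V = 0.681 × 711 × (1390 − 15.6) × 9.27 / [3320 × (1 + 0.0923 × 9.27)] = 6.17×10^6 / 6161 = 1001 m³.
With mixed-liquor wasting, θ_c = V/Q_w, so Q_w = V/θ_c = 1001/9.27 = 108.0 m³/d.

Q_w ≈ 108 m³/d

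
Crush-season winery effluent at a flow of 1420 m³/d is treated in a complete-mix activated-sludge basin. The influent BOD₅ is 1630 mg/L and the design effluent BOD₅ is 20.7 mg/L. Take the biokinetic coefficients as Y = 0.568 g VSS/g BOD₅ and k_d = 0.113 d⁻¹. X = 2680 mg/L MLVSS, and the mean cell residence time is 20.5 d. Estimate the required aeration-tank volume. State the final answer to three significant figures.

From the SRT design equation V = Y Q (S₀−S) θ_c / [X (1 + k_d θ_c)] = 0.568 × 1420 × (1630 − 20.7) × 20.5 / [2680 × (1 + 0.113 × 20.5)] = 2.66×10^7 / 8888 = 2994 m³.

V ≈ 2990 m³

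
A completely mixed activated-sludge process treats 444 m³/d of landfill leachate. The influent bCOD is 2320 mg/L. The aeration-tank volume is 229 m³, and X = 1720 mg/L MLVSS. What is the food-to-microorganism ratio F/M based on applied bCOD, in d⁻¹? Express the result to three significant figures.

F/M = Q·S₀ / (V·X) = 444 × 2320 / (229.0 × 1720) = 2.615 g bCOD·(g VSS·d)⁻¹.

F/M ≈ 2.62 d⁻¹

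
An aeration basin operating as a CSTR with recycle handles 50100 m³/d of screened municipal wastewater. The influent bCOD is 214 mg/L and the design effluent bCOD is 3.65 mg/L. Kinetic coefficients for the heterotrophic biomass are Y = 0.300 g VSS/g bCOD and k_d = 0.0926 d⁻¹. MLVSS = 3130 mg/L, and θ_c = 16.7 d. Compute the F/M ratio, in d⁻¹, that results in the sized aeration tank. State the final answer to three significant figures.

Steady-state biomass mass balance: V·X·(1 + k_d·θ_c) = Y·Q·(S₀ − S)·θ_c, so V = 0.300 × 50100 × (214 − 3.65) × 16.7 / [3130 × (1 + 0.0926 × 16.7)] = 5.28×10^7 / 7970 = 6624 m³.
F/M = Q·S₀ / (V·X) = 50100 × 214 / (6624 × 3130) = 0.5171 g bCOD·(g VSS·d)⁻¹.

F/M ≈ 0.517 d⁻¹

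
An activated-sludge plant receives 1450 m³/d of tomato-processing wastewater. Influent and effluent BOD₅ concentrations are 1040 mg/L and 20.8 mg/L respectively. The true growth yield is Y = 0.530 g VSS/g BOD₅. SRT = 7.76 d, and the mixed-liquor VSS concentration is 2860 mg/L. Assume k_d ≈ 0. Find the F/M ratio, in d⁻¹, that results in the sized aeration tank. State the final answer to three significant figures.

F/M ≈ 0.248 d⁻¹

Biomass mass balance (decay neglected): V·X = Y·Q·(S₀ − S)·θ_c, so V = 0.530 × 1450 × (1040 − 20.8) × 7.76 / 2860 = 2125 m³.
F/M = Q·S₀ / (V·X) = 1450 × 1040 / (2125 × 2860) = 0.2481 g BOD₅·(g VSS·d)⁻¹.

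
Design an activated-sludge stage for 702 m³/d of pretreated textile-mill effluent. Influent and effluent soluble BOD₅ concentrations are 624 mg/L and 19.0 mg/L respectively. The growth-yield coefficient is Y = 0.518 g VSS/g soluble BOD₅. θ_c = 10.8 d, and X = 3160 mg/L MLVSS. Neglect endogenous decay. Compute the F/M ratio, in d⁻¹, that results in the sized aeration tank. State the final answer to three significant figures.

F/M ≈ 0.184 d⁻¹

V·X = Y·Q·ΔS·θ_c gives V = 0.518 × 702 × (624 − 19.0) × 10.8 / 3160 = 751.9 m³.
Food-to-microorganism ratio F/M = Q S₀ / (V X) = 702 × 624 / (751.9 × 3160) = 0.1844 d⁻¹.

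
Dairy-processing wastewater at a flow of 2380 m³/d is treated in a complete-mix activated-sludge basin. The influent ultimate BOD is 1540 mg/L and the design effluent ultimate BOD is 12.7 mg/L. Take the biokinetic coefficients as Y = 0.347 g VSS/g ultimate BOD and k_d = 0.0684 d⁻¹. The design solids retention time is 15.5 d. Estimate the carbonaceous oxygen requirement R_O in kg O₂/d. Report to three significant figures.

R_O ≈ 2770 kg O₂/d

Y_obs = Y / (1 + k_d θ_c) = 0.347 / (1 + 0.0684 × 15.5) = 0.347 / 2.060 = 0.1684.
Substrate removed = Q·(S₀ − S) = 2380 m³/d × (1540 − 12.7) g/m³ = 3.63×10^6 g/d = 3635 kg/d.
P_X = Y_obs·Q·(S₀ − S) = 0.1684 × 3635 = 612.2 kg VSS/d.
R_O = Q·(S₀ − S) − 1.42·P_X = 3635 − 1.42 × 612.2 = 2766 kg O₂/d.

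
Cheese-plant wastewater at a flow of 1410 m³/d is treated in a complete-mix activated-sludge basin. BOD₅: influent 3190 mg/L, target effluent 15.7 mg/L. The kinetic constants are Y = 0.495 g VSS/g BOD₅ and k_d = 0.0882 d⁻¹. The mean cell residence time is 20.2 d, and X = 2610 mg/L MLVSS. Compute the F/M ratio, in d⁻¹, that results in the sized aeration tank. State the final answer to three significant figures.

Steady-state biomass mass balance: V·X·(1 + k_d·θ_c) = Y·Q·(S₀ − S)·θ_c, so V = 0.495 × 1410 × (3190 − 15.7) × 20.2 / [2610 × (1 + 0.0882 × 20.2)] = 4.48×10^7 / 7260 = 6164 m³.
F/M = Q·S₀ / (V·X) = 1410 × 3190 / (6164 × 2610) = 0.2796 g BOD₅·(g VSS·d)⁻¹.

F/M ≈ 0.280 d⁻¹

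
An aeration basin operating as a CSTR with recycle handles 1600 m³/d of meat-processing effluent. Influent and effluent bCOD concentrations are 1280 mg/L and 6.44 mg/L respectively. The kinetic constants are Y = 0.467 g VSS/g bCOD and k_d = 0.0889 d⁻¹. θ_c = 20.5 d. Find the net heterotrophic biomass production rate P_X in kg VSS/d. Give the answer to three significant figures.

Observed yield with endogenous decay: Y_obs = Y / (1 + k_d·θ_c) = 0.467 / (1 + 0.0889 × 20.5) = 0.467 / 2.822 = 0.1655 g VSS/g bCOD.
Mass of bCOD removed per day: Q(S₀ − S) = 1600 × 1274 g/m³ = 2038 kg/d.
Biomass produced: P_X = Y_obs·Q·ΔS = 0.1655 × 2038 ≈ 337.2 kg VSS/d.

P_X ≈ 337 kg VSS/d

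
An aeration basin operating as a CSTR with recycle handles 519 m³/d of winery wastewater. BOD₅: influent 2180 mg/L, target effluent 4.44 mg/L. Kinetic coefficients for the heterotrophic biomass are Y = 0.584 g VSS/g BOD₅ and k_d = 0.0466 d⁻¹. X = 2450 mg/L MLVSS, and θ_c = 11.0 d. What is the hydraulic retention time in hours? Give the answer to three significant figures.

τ ≈ 90.5 h

From the SRT design equation V = Y Q (S₀−S) θ_c / [X (1 + k_d θ_c)] = 0.584 × 519 × (2180 − 4.44) × 11.0 / [2450 × (1 + 0.0466 × 11.0)] = 7.25×10^6 / 3706 = 1957 m³.
HRT = V/Q = 1957 m³ / 519 m³·d⁻¹ = 3.771 d × 24 = 90.51 h.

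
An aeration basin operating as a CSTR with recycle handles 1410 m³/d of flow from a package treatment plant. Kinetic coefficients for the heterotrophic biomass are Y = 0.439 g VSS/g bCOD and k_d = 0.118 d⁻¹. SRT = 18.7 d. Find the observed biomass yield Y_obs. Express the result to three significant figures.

Y_obs ≈ 0.137 g VSS/g bCOD

The observed yield is Y_obs = Y/(1 + k_d·θ_c) = 0.439 / (1 + 0.118 × 18.7) = 0.439 / 3.207 = 0.1369 g VSS per g bCOD removed.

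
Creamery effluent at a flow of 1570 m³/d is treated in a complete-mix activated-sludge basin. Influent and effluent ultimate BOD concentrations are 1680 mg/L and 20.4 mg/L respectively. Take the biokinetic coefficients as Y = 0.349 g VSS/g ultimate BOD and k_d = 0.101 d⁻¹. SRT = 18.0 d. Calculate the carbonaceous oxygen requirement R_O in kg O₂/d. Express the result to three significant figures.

The observed yield is Y_obs = Y/(1 + k_d·θ_c) = 0.349 / (1 + 0.101 × 18.0) = 0.349 / 2.818 = 0.1238 g VSS per g ultimate BOD removed.
ΔS = 1680 − 20.4 = 1660 mg/L, so the substrate removal rate is 1570 × 1660/1000 = 2606 kg ultimate BOD/d.
Net sludge production P_X = 0.1238 × 2606 = 322.7 kg VSS/d.
R_O = Q·ΔS − 1.42 P_X = 2606 − 458.2 = 2147 kg O₂/d.

R_O ≈ 2150 kg O₂/d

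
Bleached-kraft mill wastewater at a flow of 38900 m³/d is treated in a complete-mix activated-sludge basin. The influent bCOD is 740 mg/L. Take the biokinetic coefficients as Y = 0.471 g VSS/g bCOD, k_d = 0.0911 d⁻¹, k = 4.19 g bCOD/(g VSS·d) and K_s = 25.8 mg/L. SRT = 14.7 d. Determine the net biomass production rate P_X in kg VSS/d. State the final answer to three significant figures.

Effluent substrate depends only on kinetics and SRT: S = K_s(1 + k_d θ_c) / [θ_c(Yk − k_d) − 1] = 25.8 × (1 + 0.0911 × 14.7) / [14.7 × (0.471 × 4.19 − 0.0911) − 1] = 60.35 / 26.67 = 2.263 mg/L.
Observed yield with endogenous decay: Y_obs = Y / (1 + k_d·θ_c) = 0.471 / (1 + 0.0911 × 14.7) = 0.471 / 2.339 = 0.2014 g VSS/g bCOD.
ΔS = 740 − 2.26 = 737.7 mg/L, so the substrate removal rate is 38900 × 737.7/1000 = 28698 kg bCOD/d.
Net biomass production P_X = Y_obs × Q·(S₀ − S) = 0.2014 × 28698 = 5778 kg VSS/d.

P_X ≈ 5780 kg VSS/d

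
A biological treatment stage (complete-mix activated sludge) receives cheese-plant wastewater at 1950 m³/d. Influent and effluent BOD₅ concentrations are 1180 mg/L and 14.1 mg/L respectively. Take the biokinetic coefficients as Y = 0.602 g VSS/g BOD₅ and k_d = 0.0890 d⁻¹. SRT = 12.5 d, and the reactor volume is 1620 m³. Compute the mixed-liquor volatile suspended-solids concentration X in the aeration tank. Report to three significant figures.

X ≈ 5000 mg/L

Solving the biomass balance for X: X = Y Q (S₀−S) θ_c / [V (1+k_d θ_c)] = 0.602 × 1950 × (1180 − 14.1) × 12.5 / [1620 × (1 + 0.0890 × 12.5)] = 4999 mg/L.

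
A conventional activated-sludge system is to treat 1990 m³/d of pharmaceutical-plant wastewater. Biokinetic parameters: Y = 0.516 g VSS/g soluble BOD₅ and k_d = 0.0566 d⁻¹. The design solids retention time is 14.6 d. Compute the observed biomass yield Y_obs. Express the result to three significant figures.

Y_obs ≈ 0.283 g VSS/g soluble BOD₅

Correct the yield for decay: Y_obs = Y/(1 + k_d θ_c) = 0.516 / (1 + 0.0566 × 14.6) = 0.516 / 1.826 = 0.2825.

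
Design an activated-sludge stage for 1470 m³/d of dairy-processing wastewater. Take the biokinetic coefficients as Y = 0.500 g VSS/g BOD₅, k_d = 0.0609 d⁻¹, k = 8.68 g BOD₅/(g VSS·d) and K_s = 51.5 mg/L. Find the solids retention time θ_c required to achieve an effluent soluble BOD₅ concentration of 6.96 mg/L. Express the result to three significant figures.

From 1/θ_c = Y·k·S/(K_s + S) − k_d: Y·k·S/(K_s+S) = 0.500 × 8.68 × 6.96 / (51.5 + 6.96) = 0.5167 d⁻¹.
Then 1/θ_c = μ − k_d = 0.5167 − 0.0609 = 0.4558 d⁻¹, giving θ_c = 2.194 d.

θ_c ≈ 2.19 d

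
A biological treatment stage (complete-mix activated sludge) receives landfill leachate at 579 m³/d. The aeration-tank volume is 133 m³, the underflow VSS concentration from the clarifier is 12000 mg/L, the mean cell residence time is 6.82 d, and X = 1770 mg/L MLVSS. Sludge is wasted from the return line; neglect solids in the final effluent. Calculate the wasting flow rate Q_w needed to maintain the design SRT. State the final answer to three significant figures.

Q_w ≈ 2.88 m³/d

Q_w = (V·X)/(θ_c X_r) = 133.0 × 1770 / (6.82 × 12000) = 2.876 m³/d.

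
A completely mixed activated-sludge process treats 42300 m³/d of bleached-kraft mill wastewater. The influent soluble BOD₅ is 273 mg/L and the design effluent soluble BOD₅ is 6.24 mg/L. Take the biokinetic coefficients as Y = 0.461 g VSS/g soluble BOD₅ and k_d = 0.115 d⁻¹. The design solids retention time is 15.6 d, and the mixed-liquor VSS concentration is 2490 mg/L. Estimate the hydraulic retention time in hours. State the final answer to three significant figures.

τ ≈ 6.62 h

Steady-state biomass mass balance: V·X·(1 + k_d·θ_c) = Y·Q·(S₀ − S)·θ_c, so V = 0.461 × 42300 × (273 − 6.24) × 15.6 / [2490 × (1 + 0.115 × 15.6)] = 8.11×10^7 / 6957 = 11664 m³.
HRT = V/Q = 11664 m³ / 42300 m³·d⁻¹ = 0.2758 d × 24 = 6.618 h.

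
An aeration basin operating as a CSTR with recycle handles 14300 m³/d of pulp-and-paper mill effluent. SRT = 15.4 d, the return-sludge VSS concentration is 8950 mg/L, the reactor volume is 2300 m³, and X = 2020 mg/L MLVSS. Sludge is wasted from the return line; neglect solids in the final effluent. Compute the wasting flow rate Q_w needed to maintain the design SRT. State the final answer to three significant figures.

Q_w ≈ 33.7 m³/d

Q_w = (V·X)/(θ_c X_r) = 2300 × 2020 / (15.4 × 8950) = 33.71 m³/d.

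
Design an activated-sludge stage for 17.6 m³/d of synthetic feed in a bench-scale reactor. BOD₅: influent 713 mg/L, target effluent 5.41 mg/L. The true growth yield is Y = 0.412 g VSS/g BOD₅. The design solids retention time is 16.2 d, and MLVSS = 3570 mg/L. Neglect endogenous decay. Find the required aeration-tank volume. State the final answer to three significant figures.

V ≈ 23.3 m³

With k_d = 0 the design equation reduces to V = Y Q (S₀−S) θ_c / X = 0.412 × 17.6 × (713 − 5.41) × 16.2 / 3570 = 23.28 m³.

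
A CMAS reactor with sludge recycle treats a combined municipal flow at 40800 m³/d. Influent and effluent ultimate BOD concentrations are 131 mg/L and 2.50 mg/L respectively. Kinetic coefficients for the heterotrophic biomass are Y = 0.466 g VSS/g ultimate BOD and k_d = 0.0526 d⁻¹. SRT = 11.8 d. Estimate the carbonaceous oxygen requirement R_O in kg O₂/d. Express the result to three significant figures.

Correct the yield for decay: Y_obs = Y/(1 + k_d θ_c) = 0.466 / (1 + 0.0526 × 11.8) = 0.466 / 1.621 = 0.2875.
Mass of ultimate BOD removed per day: Q(S₀ − S) = 40800 × 128.5 g/m³ = 5243 kg/d.
P_X = Y_obs·Q·(S₀ − S) = 0.2875 × 5243 = 1507 kg VSS/d.
R_O = Q·ΔS − 1.42 P_X = 5243 − 2141 = 3102 kg O₂/d.

R_O ≈ 3100 kg O₂/d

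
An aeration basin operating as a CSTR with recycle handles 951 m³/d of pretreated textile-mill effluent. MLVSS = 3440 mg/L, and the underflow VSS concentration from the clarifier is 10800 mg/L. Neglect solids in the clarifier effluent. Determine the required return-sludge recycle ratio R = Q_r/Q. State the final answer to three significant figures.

R ≈ 0.467

Solids balance on the clarifier gives (1+R)X = R·X_r, so R = X/(X_r − X) = 3440 / (10800 − 3440) = 0.4674.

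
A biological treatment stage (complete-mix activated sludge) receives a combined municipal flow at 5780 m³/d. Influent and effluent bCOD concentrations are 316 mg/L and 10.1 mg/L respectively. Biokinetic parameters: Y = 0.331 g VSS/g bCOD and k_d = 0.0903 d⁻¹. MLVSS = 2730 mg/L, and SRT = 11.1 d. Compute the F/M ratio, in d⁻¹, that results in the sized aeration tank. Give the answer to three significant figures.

Steady-state biomass mass balance: V·X·(1 + k_d·θ_c) = Y·Q·(S₀ − S)·θ_c, so V = 0.331 × 5780 × (316 − 10.1) × 11.1 / [2730 × (1 + 0.0903 × 11.1)] = 6.5×10^6 / 5466 = 1188 m³.
F/M = applied load / biomass = Q·S₀/(V·X) = 5780 × 316 / (1188 × 2730) = 0.5630 d⁻¹.

F/M ≈ 0.563 d⁻¹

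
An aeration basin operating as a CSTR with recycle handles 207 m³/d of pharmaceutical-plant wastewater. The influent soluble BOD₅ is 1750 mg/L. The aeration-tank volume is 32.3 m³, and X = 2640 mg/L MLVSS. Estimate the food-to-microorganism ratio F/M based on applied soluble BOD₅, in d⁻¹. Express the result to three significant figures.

F/M = applied load / biomass = Q·S₀/(V·X) = 207 × 1750 / (32.30 × 2640) = 4.248 d⁻¹.

F/M ≈ 4.25 d⁻¹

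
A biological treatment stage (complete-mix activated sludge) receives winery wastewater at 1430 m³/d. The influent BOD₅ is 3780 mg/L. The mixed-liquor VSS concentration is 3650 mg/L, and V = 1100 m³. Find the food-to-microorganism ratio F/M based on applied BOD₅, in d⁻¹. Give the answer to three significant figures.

F/M ≈ 1.35 d⁻¹

F/M = Q·S₀ / (V·X) = 1430 × 3780 / (1100 × 3650) = 1.346 g BOD₅·(g VSS·d)⁻¹.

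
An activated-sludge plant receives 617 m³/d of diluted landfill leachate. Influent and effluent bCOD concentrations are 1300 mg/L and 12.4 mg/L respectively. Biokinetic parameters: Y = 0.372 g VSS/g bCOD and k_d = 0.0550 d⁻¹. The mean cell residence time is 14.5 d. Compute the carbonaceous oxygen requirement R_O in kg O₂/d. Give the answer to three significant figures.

R_O ≈ 561 kg O₂/d

Correct the yield for decay: Y_obs = Y/(1 + k_d θ_c) = 0.372 / (1 + 0.0550 × 14.5) = 0.372 / 1.797 = 0.2070.
Mass of bCOD removed per day: Q(S₀ − S) = 617 × 1288 g/m³ = 794.4 kg/d.
Net sludge production P_X = 0.2070 × 794.4 = 164.4 kg VSS/d.
Carbonaceous O₂ demand = substrate oxidised − cell-mass equivalent = 794.4 − 1.42 × 164.4 = 561.0 kg O₂/d.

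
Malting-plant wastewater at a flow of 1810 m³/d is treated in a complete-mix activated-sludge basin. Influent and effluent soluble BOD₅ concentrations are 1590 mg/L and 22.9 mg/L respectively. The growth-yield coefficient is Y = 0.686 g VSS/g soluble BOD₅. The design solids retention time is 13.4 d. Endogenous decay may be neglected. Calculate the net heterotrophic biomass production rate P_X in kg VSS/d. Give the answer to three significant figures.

With endogenous decay neglected, the observed yield equals the true yield: Y_obs = Y = 0.686 g VSS/g soluble BOD₅.
ΔS = 1590 − 22.9 = 1567 mg/L, so the substrate removal rate is 1810 × 1567/1000 = 2836 kg soluble BOD₅/d.
Net biomass production P_X = Y_obs × Q·(S₀ − S) = 0.6860 × 2836 = 1946 kg VSS/d.

P_X ≈ 1950 kg VSS/d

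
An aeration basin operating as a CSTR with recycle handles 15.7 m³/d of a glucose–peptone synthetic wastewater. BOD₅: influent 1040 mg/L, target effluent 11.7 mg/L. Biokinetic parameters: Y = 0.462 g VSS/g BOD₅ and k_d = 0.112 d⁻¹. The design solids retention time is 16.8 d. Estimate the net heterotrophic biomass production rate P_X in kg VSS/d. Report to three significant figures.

P_X ≈ 2.59 kg VSS/d

The observed yield is Y_obs = Y/(1 + k_d·θ_c) = 0.462 / (1 + 0.112 × 16.8) = 0.462 / 2.882 = 0.1603 g VSS per g BOD₅ removed.
ΔS = 1040 − 11.7 = 1028 mg/L, so the substrate removal rate is 15.7 × 1028/1000 = 16.14 kg BOD₅/d.
Net biomass production P_X = Y_obs × Q·(S₀ − S) = 0.1603 × 16.14 = 2.588 kg VSS/d.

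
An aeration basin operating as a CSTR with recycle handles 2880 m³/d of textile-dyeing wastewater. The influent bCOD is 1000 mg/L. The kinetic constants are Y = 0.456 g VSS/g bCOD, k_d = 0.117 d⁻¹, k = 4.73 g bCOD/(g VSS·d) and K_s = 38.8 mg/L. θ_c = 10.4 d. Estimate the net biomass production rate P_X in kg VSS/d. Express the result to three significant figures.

From the Monod/SRT balance for a CMAS, S = K_s·(1+k_d θ_c)/[θ_c·(Y k − k_d) − 1] = 38.8 × (1 + 0.117 × 10.4) / [10.4 × (0.456 × 4.73 − 0.117) − 1] = 86.01 / 20.21 = 4.255 mg/L.
Observed yield with endogenous decay: Y_obs = Y / (1 + k_d·θ_c) = 0.456 / (1 + 0.117 × 10.4) = 0.456 / 2.217 = 0.2057 g VSS/g bCOD.
Q·(S₀ − S) = 2880 × (1000 − 4.25) × 10⁻³ = 2868 kg/d removed.
P_X = Y_obs · Q(S₀ − S) = 0.2057 × 2868 = 589.9 kg VSS/d.

P_X ≈ 590 kg VSS/d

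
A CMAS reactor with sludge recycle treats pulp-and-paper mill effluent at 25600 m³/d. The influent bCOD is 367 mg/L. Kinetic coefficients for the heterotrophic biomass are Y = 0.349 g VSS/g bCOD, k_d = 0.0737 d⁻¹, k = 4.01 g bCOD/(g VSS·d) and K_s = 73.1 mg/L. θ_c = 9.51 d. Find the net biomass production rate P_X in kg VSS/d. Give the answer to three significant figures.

For a completely mixed reactor with recycle the Lawrence–McCarty relation gives S = K_s·(1 + k_d·θ_c) / [θ_c·(Y·k − k_d) − 1] = 73.1 × (1 + 0.0737 × 9.51) / [9.51 × (0.349 × 4.01 − 0.0737) − 1] = 124.3 / 11.61 = 10.71 mg/L.
Observed yield with endogenous decay: Y_obs = Y / (1 + k_d·θ_c) = 0.349 / (1 + 0.0737 × 9.51) = 0.349 / 1.701 = 0.2052 g VSS/g bCOD.
Substrate removed = Q·(S₀ − S) = 25600 m³/d × (367 − 10.7) g/m³ = 9.12×10^6 g/d = 9121 kg/d.
Biomass produced: P_X = Y_obs·Q·ΔS = 0.2052 × 9121 ≈ 1872 kg VSS/d.

P_X ≈ 1870 kg VSS/d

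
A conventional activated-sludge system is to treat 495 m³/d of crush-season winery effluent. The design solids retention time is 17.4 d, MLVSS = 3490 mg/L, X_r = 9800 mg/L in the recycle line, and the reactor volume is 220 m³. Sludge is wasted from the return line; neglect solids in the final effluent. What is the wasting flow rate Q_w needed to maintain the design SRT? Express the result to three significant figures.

θ_c = V·X/(Q_w·X_r) when wasting from the recycle, so Q_w = V·X/(θ_c·X_r) = 220.0 × 3490 / (17.4 × 9800) = 4.503 m³/d.

Q_w ≈ 4.50 m³/d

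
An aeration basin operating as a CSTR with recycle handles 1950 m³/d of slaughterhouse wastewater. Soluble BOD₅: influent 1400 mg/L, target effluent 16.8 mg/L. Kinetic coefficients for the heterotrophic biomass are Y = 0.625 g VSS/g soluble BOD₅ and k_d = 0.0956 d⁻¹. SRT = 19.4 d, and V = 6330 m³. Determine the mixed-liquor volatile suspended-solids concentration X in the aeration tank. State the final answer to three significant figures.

X ≈ 1810 mg/L

X = Y·Q·ΔS·θ_c / [V·(1 + k_d θ_c)] = 0.625 × 1950 × (1400 − 16.8) × 19.4 / [6330 × (1 + 0.0956 × 19.4)] = 1810 mg/L.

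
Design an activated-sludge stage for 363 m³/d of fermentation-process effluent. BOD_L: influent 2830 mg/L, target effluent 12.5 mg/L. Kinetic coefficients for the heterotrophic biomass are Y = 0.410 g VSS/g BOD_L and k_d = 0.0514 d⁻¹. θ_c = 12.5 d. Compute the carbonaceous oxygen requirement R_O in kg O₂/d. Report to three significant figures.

Observed yield with endogenous decay: Y_obs = Y / (1 + k_d·θ_c) = 0.410 / (1 + 0.0514 × 12.5) = 0.410 / 1.643 = 0.2496 g VSS/g BOD_L.
Q·(S₀ − S) = 363 × (2830 − 12.5) × 10⁻³ = 1023 kg/d removed.
Net sludge production P_X = 0.2496 × 1023 = 255.3 kg VSS/d.
R_O = Q·(S₀ − S) − 1.42·P_X = 1023 − 1.42 × 255.3 = 660.2 kg O₂/d.

R_O ≈ 660 kg O₂/d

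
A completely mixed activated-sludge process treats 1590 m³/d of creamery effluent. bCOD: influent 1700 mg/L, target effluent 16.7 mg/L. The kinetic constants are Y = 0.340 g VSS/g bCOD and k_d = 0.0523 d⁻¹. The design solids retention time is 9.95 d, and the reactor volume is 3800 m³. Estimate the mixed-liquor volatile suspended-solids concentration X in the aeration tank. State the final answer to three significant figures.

X ≈ 1570 mg/L

From V·X·(1 + k_d·θ_c) = Y·Q·(S₀ − S)·θ_c: X = 0.340 × 1590 × (1700 − 16.7) × 9.95 / [3800 × (1 + 0.0523 × 9.95)] = 1567 mg/L.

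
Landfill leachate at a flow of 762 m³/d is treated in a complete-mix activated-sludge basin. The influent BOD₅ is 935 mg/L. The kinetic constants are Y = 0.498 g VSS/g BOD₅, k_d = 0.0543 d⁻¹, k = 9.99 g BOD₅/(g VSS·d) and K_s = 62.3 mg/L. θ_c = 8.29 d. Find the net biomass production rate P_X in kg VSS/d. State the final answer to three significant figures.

P_X ≈ 244 kg VSS/d

Effluent substrate depends only on kinetics and SRT: S = K_s(1 + k_d θ_c) / [θ_c(Yk − k_d) − 1] = 62.3 × (1 + 0.0543 × 8.29) / [8.29 × (0.498 × 9.99 − 0.0543) − 1] = 90.34 / 39.79 = 2.270 mg/L.
Observed yield with endogenous decay: Y_obs = Y / (1 + k_d·θ_c) = 0.498 / (1 + 0.0543 × 8.29) = 0.498 / 1.450 = 0.3434 g VSS/g BOD₅.
ΔS = 935 − 2.27 = 932.7 mg/L, so the substrate removal rate is 762 × 932.7/1000 = 710.7 kg BOD₅/d.
So the net sludge growth is P_X = 0.3434 × 710.7 = 244.1 kg VSS/d.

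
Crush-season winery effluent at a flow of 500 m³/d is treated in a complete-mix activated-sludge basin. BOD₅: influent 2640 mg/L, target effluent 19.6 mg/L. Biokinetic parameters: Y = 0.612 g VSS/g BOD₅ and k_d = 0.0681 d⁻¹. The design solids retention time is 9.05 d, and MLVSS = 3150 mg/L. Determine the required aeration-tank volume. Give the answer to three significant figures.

Rearranging the biomass balance for a CMAS with decay, V = Y·Q·ΔS·θ_c / [X·(1+k_d θ_c)] = 0.612 × 500 × (2640 − 19.6) × 9.05 / [3150 × (1 + 0.0681 × 9.05)] = 7.26×10^6 / 5091 = 1425 m³.

V ≈ 1430 m³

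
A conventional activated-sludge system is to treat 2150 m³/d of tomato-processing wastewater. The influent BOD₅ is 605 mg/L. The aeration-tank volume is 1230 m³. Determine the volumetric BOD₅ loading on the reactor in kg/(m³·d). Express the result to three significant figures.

Applied BOD₅ load per unit volume = Q·S₀/V = (2150 × 605/1000)/1230 = 1.058 kg BOD₅·m⁻³·d⁻¹.

L_v ≈ 1.06 kg BOD₅/(m³·d)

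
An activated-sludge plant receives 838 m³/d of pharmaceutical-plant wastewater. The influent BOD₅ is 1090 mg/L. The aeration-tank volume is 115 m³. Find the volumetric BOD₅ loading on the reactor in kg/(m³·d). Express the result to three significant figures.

L_v ≈ 7.94 kg BOD₅/(m³·d)

Applied BOD₅ load per unit volume = Q·S₀/V = (838 × 1090/1000)/115.0 = 7.943 kg BOD₅·m⁻³·d⁻¹.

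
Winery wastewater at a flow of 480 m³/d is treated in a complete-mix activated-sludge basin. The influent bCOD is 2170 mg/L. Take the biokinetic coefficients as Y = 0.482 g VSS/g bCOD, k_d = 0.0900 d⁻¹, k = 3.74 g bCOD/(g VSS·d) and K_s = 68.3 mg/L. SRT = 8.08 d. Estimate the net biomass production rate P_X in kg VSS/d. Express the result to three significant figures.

From the Monod/SRT balance for a CMAS, S = K_s·(1+k_d θ_c)/[θ_c·(Y k − k_d) − 1] = 68.3 × (1 + 0.0900 × 8.08) / [8.08 × (0.482 × 3.74 − 0.0900) − 1] = 118.0 / 12.84 = 9.189 mg/L.
Y_obs = Y / (1 + k_d θ_c) = 0.482 / (1 + 0.0900 × 8.08) = 0.482 / 1.727 = 0.2791.
Mass of bCOD removed per day: Q(S₀ − S) = 480 × 2161 g/m³ = 1037 kg/d.
Biomass produced: P_X = Y_obs·Q·ΔS = 0.2791 × 1037 ≈ 289.4 kg VSS/d.

P_X ≈ 289 kg VSS/d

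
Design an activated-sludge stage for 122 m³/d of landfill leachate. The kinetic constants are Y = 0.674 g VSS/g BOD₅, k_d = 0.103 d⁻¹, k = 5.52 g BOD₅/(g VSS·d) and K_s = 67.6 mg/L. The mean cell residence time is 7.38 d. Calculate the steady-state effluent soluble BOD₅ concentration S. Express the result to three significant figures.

For a completely mixed reactor with recycle the Lawrence–McCarty relation gives S = K_s·(1 + k_d·θ_c) / [θ_c·(Y·k − k_d) − 1] = 67.6 × (1 + 0.103 × 7.38) / [7.38 × (0.674 × 5.52 − 0.103) − 1] = 119.0 / 25.70 = 4.630 mg/L.

S ≈ 4.63 mg/L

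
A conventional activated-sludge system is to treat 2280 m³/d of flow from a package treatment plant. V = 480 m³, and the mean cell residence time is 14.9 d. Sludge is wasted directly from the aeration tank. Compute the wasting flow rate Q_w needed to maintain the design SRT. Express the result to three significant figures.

Q_w ≈ 32.2 m³/d

With mixed-liquor wasting, θ_c = V/Q_w, so Q_w = V/θ_c = 480.0/14.9 = 32.21 m³/d.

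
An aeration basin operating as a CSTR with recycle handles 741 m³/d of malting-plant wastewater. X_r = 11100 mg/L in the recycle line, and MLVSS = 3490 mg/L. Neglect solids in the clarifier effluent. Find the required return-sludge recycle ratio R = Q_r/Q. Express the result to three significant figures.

Solids balance on the clarifier gives (1+R)X = R·X_r, so R = X/(X_r − X) = 3490 / (11100 − 3490) = 0.4586.

R ≈ 0.459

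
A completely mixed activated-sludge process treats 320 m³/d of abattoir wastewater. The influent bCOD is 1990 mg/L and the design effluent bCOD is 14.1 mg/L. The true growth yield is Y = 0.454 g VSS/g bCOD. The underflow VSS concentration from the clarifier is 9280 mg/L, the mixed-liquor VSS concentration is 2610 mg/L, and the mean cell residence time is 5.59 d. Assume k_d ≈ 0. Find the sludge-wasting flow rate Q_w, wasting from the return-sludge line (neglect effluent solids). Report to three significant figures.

Q_w ≈ 30.9 m³/d

Biomass mass balance (decay neglected): V·X = Y·Q·(S₀ − S)·θ_c, so V = 0.454 × 320 × (1990 − 14.1) × 5.59 / 2610 = 614.8 m³.
Q_w = (V·X)/(θ_c X_r) = 614.8 × 2610 / (5.59 × 9280) = 30.93 m³/d.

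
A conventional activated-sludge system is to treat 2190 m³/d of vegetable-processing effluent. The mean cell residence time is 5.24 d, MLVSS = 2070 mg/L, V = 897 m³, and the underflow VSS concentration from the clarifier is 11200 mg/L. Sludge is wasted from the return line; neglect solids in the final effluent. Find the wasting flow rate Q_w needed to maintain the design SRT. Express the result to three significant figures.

θ_c = V·X/(Q_w·X_r) when wasting from the recycle, so Q_w = V·X/(θ_c·X_r) = 897.0 × 2070 / (5.24 × 11200) = 31.64 m³/d.

Q_w ≈ 31.6 m³/d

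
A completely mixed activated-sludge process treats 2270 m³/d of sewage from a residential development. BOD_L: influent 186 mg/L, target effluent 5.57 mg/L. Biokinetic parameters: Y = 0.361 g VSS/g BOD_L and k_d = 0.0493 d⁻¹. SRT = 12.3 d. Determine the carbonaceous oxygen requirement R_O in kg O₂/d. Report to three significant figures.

Y_obs = Y / (1 + k_d θ_c) = 0.361 / (1 + 0.0493 × 12.3) = 0.361 / 1.606 = 0.2247.
ΔS = 186 − 5.57 = 180.4 mg/L, so the substrate removal rate is 2270 × 180.4/1000 = 409.6 kg BOD_L/d.
Net sludge production P_X = 0.2247 × 409.6 = 92.04 kg VSS/d.
Carbonaceous O₂ demand = substrate oxidised − cell-mass equivalent = 409.6 − 1.42 × 92.04 = 278.9 kg O₂/d.

R_O ≈ 279 kg O₂/d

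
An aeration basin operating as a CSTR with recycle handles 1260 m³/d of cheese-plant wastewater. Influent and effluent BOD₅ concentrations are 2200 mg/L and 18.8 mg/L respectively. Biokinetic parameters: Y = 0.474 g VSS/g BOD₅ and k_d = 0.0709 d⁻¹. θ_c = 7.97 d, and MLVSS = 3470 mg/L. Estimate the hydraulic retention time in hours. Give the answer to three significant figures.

τ ≈ 36.4 h

From the SRT design equation V = Y Q (S₀−S) θ_c / [X (1 + k_d θ_c)] = 0.474 × 1260 × (2200 − 18.8) × 7.97 / [3470 × (1 + 0.0709 × 7.97)] = 1.04×10^7 / 5431 = 1912 m³.
τ = V/Q = 1912/1260 = 1.517 d, or 36.41 h.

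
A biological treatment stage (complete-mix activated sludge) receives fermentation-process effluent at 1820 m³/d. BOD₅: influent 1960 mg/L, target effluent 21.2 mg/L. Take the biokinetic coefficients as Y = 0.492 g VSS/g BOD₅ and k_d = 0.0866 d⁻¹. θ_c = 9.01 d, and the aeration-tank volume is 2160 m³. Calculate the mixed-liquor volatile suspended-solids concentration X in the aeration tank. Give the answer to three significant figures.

From V·X·(1 + k_d·θ_c) = Y·Q·(S₀ − S)·θ_c: X = 0.492 × 1820 × (1960 − 21.2) × 9.01 / [2160 × (1 + 0.0866 × 9.01)] = 4068 mg/L.

X ≈ 4070 mg/L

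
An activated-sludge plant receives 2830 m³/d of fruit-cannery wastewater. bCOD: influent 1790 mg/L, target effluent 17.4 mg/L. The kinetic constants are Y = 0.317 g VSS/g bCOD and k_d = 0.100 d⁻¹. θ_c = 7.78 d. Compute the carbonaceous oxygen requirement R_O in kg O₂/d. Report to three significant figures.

Y_obs = Y / (1 + k_d θ_c) = 0.317 / (1 + 0.100 × 7.78) = 0.317 / 1.778 = 0.1783.
Q·(S₀ − S) = 2830 × (1790 − 17.4) × 10⁻³ = 5016 kg/d removed.
Net sludge production P_X = 0.1783 × 5016 = 894.4 kg VSS/d.
Carbonaceous O₂ demand = substrate oxidised − cell-mass equivalent = 5016 − 1.42 × 894.4 = 3746 kg O₂/d.

R_O ≈ 3750 kg O₂/d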